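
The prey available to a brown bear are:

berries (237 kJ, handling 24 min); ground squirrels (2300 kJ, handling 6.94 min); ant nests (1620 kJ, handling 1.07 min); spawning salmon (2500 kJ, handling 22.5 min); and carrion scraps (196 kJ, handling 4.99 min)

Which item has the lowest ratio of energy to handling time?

In descending order of E/h:
ant nests: 1620/1.07 = 1.51e+03 kJ/min
ground squirrels: 2300/6.94 = 331 kJ/min
spawning salmon: 2500/22.5 = 111 kJ/min
carrion scraps: 196/4.99 = 39.3 kJ/min
berries: 237/24 = 9.88 kJ/min

berries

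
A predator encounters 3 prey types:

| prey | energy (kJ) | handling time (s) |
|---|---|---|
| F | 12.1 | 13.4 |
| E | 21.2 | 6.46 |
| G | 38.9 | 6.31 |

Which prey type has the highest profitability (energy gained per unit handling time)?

In descending order of E/h:
G: 38.9/6.31 = 6.16 kJ/s
E: 21.2/6.46 = 3.28 kJ/s
F: 12.1/13.4 = 0.903 kJ/s

G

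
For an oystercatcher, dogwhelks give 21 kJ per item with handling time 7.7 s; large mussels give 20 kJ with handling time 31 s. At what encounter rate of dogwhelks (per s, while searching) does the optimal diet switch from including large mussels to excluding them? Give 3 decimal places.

0.040 per s

The zero-one rule: include large mussels iff E₂/h₂ > λE₁/(1+λh₁). Equality gives the switch point.
λE₁h₂ = E₂ + λE₂h₁ ⇒ λ = E₂/(E₁h₂ − E₂h₁) = 20/(651 − 154) = 0.04024 per s.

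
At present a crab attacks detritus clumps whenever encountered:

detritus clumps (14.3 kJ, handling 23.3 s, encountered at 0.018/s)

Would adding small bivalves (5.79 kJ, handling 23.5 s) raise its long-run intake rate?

Yes

Intake rate on the current diet: R = (0.018×14.3) / (1 + 0.018×23.3) = 0.2574/1.419 = 0.1813 kJ/s.
Profitability of small bivalves: 5.79/23.5 = 0.2464 kJ/s.
0.2464 > 0.1813, so adding small bivalves raises the average — include it.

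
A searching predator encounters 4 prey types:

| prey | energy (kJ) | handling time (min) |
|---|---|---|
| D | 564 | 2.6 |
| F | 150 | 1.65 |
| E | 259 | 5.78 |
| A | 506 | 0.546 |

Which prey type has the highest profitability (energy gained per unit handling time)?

A

In descending order of E/h:
A: 506/0.546 = 927 kJ/min
D: 564/2.6 = 217 kJ/min
F: 150/1.65 = 90.9 kJ/min
E: 259/5.78 = 44.8 kJ/min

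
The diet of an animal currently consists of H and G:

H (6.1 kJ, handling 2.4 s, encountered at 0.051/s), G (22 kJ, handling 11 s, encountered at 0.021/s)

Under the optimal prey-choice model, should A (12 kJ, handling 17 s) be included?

On H and G alone, R = ΣλE/(1+Σλh) = 0.7731/1.353 = 0.5712 kJ/s.
A: E/h = 12/17 = 0.7059 kJ/s.
0.7059 > 0.5712, so adding A raises the average — include it.

Yes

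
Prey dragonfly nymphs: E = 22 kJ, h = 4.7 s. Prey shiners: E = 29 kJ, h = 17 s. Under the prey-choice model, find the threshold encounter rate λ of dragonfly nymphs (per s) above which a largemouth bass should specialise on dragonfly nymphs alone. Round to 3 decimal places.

0.122 per s

The zero-one rule: include shiners iff E₂/h₂ > λE₁/(1+λh₁). Equality gives the switch point.
λE₁h₂ = E₂ + λE₂h₁ ⇒ λ = E₂/(E₁h₂ − E₂h₁) = 29/(374 − 136.3) = 0.122 per s.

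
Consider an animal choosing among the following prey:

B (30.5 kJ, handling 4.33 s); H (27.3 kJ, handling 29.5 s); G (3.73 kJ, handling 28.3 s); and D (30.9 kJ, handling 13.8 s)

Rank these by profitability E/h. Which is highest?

In descending order of E/h:
B: 30.5/4.33 = 7.04 kJ/s
D: 30.9/13.8 = 2.24 kJ/s
H: 27.3/29.5 = 0.925 kJ/s
G: 3.73/28.3 = 0.132 kJ/s

B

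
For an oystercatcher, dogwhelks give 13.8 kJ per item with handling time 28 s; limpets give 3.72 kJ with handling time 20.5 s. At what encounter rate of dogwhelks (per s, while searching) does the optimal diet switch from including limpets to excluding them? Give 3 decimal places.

0.021 per s

The zero-one rule: include limpets iff E₂/h₂ > λE₁/(1+λh₁). Equality gives the switch point.
λE₁h₂ = E₂ + λE₂h₁ ⇒ λ = E₂/(E₁h₂ − E₂h₁) = 3.72/(282.9 − 104.2) = 0.02081 per s.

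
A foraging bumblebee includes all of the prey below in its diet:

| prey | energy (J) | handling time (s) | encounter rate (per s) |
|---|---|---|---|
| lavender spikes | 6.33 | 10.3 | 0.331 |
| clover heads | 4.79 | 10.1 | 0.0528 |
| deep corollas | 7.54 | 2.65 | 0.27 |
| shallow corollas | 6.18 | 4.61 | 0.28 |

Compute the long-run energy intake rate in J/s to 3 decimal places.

0.880 J/s

R = (0.331×6.33 + 0.0528×4.79 + 0.27×7.54 + 0.28×6.18) / (1 + 0.331×10.3 + 0.0528×10.1 + 0.27×2.65 + 0.28×4.61) = 6.114/6.949 = 0.8799 J/s.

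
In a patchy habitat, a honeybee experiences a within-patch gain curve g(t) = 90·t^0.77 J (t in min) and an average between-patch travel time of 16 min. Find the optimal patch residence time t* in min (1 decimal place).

By the marginal value theorem, leave when the instantaneous gain rate g'(t) equals the habitat-wide average g(t)/(T + t).
g'(t) = 0.77·90·t^-0.23. Setting 0.77·90·t^-0.23 = 90·t^0.77/(16+t) gives 0.77(16+t) = t, so 0.23·t = 0.77×16.
t* = 0.77×16/0.23 = 53.57 min.

53.6 min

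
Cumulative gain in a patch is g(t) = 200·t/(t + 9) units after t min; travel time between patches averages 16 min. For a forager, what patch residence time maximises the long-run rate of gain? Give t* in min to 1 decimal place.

12.0 min

Maximise g(t)/(T+t): set derivative to zero → g'(t)(T+t) = g(t).
g'(t) = 200·9/(t + 9)². Setting 200·9/(t+9)² = 200t/[(t+9)(16+t)] gives 9(16+t) = t(t+9), so t² = 9×16 = 144.
t* = √144 = 12 min.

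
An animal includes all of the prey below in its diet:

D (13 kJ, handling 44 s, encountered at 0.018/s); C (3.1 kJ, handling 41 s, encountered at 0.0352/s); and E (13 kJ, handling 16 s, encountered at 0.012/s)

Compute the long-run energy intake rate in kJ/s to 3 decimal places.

Energy encountered per unit search time: 0.018×13 + 0.0352×3.1 + 0.012×13 = 0.4991 kJ/s.
Handling time per unit search time: 0.018×44 + 0.0352×41 + 0.012×16 = 2.427.
Rate = 0.4991/(1 + 2.427) = 0.1456 kJ/s.

0.146 kJ/s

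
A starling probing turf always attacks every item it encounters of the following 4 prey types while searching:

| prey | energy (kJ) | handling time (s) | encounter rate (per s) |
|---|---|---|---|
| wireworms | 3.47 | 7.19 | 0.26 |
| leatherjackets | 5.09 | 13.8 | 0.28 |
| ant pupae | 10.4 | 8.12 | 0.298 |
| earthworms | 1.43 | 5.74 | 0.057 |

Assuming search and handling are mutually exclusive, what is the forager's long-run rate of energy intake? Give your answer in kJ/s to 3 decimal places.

0.581 kJ/s

R = (0.26×3.47 + 0.28×5.09 + 0.298×10.4 + 0.057×1.43) / (1 + 0.26×7.19 + 0.28×13.8 + 0.298×8.12 + 0.057×5.74) = 5.508/9.48 = 0.581 kJ/s.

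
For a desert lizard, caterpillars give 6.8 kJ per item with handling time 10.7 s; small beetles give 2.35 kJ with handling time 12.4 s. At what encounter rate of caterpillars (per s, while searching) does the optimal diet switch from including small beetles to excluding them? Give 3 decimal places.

The zero-one rule: include small beetles iff E₂/h₂ > λE₁/(1+λh₁). Equality gives the switch point.
λE₁h₂ = E₂ + λE₂h₁ ⇒ λ = E₂/(E₁h₂ − E₂h₁) = 2.35/(84.32 − 25.14) = 0.03971 per s.

0.040 per s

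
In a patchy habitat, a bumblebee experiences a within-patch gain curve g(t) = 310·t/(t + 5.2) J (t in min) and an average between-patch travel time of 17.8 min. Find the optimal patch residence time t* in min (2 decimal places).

9.62 min

Maximise g(t)/(T+t): set derivative to zero → g'(t)(T+t) = g(t).
g'(t) = 310·5.2/(t + 5.2)². Setting 310·5.2/(t+5.2)² = 310t/[(t+5.2)(17.8+t)] gives 5.2(17.8+t) = t(t+5.2), so t² = 5.2×17.8 = 92.56.
t* = √92.56 = 9.621 min.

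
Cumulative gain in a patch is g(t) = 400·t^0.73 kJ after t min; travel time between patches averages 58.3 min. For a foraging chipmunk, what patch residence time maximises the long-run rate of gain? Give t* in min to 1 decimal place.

By the marginal value theorem, leave when the instantaneous gain rate g'(t) equals the habitat-wide average g(t)/(T + t).
g'(t) = 0.73·400·t^-0.27. Setting 0.73·400·t^-0.27 = 400·t^0.73/(58.3+t) gives 0.73(58.3+t) = t, so 0.27·t = 0.73×58.3.
t* = 0.73×58.3/0.27 = 157.6 min.

157.6 min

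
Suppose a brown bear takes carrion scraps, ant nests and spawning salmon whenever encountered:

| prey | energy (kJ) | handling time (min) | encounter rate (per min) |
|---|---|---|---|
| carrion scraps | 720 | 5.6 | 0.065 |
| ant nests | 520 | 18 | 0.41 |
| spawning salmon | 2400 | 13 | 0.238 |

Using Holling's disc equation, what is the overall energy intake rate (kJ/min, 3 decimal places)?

R = Σλ_iE_i / (1 + Σλ_ih_i)
Numerator: 0.065×720 + 0.41×520 + 0.238×2400 = 831.2
Denominator: 1 + 0.065×5.6 + 0.41×18 + 0.238×13 = 11.84
R = 831.2/11.84 = 70.21 kJ/min

70.215 kJ/min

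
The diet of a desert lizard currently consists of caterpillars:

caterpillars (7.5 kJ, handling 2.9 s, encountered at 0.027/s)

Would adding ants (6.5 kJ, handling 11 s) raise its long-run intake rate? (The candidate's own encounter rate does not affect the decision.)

Yes

Current rate: (0.027×7.5)/(1 + 0.027×2.9) = 0.1878 kJ/s.
ants: E/h = 6.5/11 = 0.5909 kJ/s.
Since 0.5909 > R, including ants increases the long-run rate.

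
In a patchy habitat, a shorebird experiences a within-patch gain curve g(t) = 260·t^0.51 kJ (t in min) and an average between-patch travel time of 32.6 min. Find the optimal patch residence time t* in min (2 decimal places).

Optimal t* satisfies g'(t*) = g(t*)/(T + t*).
g'(t) = 0.51·260·t^-0.49. Setting 0.51·260·t^-0.49 = 260·t^0.51/(32.6+t) gives 0.51(32.6+t) = t, so 0.49·t = 0.51×32.6.
t* = 0.51×32.6/0.49 = 33.93 min.

33.93 min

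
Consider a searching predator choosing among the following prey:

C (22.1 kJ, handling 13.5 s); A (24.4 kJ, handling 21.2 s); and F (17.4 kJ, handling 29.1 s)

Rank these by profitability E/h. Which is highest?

Profitability E/h (kJ/s): C = 22.1/13.5 = 1.64, A = 24.4/21.2 = 1.15, F = 17.4/29.1 = 0.598.
Ranked: C > A > F.

C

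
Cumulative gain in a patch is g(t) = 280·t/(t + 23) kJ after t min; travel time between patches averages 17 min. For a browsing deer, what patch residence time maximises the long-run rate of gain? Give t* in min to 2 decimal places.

By the marginal value theorem, leave when the instantaneous gain rate g'(t) equals the habitat-wide average g(t)/(T + t).
g'(t) = 280·23/(t + 23)². Setting 280·23/(t+23)² = 280t/[(t+23)(17+t)] gives 23(17+t) = t(t+23), so t² = 23×17 = 391.
t* = √391 = 19.77 min.

19.77 min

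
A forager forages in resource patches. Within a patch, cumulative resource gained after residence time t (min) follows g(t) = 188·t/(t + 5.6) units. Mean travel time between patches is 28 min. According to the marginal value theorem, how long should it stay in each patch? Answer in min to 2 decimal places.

12.52 min

Maximise g(t)/(T+t): set derivative to zero → g'(t)(T+t) = g(t).
g'(t) = 188·5.6/(t + 5.6)². Setting 188·5.6/(t+5.6)² = 188t/[(t+5.6)(28+t)] gives 5.6(28+t) = t(t+5.6), so t² = 5.6×28 = 156.8.
t* = √156.8 = 12.52 min.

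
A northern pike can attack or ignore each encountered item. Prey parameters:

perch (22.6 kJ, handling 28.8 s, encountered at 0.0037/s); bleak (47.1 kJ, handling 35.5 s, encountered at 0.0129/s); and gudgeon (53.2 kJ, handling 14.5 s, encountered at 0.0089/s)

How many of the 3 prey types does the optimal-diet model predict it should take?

Rank by E/h (kJ/s): gudgeon 3.67, bleak 1.33, perch 0.785. Include each in turn until the next type's E/h falls below the running intake rate.
Rate on top 1: 0.4194. bleak: 1.33 > 0.4194 → include.
Rate on top 2: 0.6812. perch: 0.785 > 0.6812 → include.
Optimal diet: gudgeon, bleak, perch — 3 of 3 types.

3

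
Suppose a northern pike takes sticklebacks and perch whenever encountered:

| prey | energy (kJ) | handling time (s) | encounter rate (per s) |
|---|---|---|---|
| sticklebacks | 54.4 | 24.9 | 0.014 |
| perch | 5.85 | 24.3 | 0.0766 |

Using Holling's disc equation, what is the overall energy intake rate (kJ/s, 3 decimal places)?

Energy encountered per unit search time: 0.014×54.4 + 0.0766×5.85 = 1.21 kJ/s.
Handling time per unit search time: 0.014×24.9 + 0.0766×24.3 = 2.21.
Rate = 1.21/(1 + 2.21) = 0.3769 kJ/s.

0.377 kJ/s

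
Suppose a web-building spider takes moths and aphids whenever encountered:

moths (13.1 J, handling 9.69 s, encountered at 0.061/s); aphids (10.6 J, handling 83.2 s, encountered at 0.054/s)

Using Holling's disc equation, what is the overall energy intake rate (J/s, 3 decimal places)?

0.225 J/s

Energy encountered per unit search time: 0.061×13.1 + 0.054×10.6 = 1.371 J/s.
Handling time per unit search time: 0.061×9.69 + 0.054×83.2 = 5.084.
Rate = 1.371/(1 + 5.084) = 0.2254 J/s.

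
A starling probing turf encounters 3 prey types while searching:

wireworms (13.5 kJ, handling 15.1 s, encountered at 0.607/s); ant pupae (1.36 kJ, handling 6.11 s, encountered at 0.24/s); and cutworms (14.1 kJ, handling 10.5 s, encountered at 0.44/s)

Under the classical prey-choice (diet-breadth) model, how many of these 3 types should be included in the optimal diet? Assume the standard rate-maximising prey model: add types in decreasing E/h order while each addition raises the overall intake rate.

Profitabilities (E/h, kJ/s): cutworms 1.34, wireworms 0.894, ant pupae 0.223. Add prey in this order while the next type's profitability exceeds the intake rate on those already taken.
Rate on top 1: 1.104. wireworms: 0.894 < 1.104 → exclude; stop.
Optimal diet: cutworms — 1 of 3 types.

1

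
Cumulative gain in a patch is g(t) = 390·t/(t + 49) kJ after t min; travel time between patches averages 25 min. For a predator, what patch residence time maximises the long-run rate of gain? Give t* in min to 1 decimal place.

Maximise g(t)/(T+t): set derivative to zero → g'(t)(T+t) = g(t).
g'(t) = 390·49/(t + 49)². Setting 390·49/(t+49)² = 390t/[(t+49)(25+t)] gives 49(25+t) = t(t+49), so t² = 49×25 = 1225.
t* = √1225 = 35 min.

35.0 min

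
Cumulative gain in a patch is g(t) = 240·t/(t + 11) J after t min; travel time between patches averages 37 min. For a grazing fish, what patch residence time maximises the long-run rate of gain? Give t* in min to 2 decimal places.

By the marginal value theorem, leave when the instantaneous gain rate g'(t) equals the habitat-wide average g(t)/(T + t).
g'(t) = 240·11/(t + 11)². Setting 240·11/(t+11)² = 240t/[(t+11)(37+t)] gives 11(37+t) = t(t+11), so t² = 11×37 = 407.
t* = √407 = 20.17 min.

20.17 min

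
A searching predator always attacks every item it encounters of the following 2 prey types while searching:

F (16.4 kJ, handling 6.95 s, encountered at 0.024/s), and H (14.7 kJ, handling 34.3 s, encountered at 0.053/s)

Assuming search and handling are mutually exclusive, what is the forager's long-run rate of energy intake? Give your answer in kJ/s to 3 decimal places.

0.393 kJ/s

R = Σλ_iE_i / (1 + Σλ_ih_i)
Numerator: 0.024×16.4 + 0.053×14.7 = 1.173
Denominator: 1 + 0.024×6.95 + 0.053×34.3 = 2.985
R = 1.173/2.985 = 0.3929 kJ/s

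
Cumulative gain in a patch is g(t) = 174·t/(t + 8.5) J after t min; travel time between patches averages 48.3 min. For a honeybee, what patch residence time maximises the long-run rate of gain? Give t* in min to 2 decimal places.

By the marginal value theorem, leave when the instantaneous gain rate g'(t) equals the habitat-wide average g(t)/(T + t).
g'(t) = 174·8.5/(t + 8.5)². Setting 174·8.5/(t+8.5)² = 174t/[(t+8.5)(48.3+t)] gives 8.5(48.3+t) = t(t+8.5), so t² = 8.5×48.3 = 410.5.
t* = √410.5 = 20.26 min.

20.26 min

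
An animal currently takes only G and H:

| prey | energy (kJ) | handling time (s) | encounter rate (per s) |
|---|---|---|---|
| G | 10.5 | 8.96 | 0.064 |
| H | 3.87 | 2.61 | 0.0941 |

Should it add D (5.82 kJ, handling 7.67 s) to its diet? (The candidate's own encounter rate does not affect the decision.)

On G and H alone, R = ΣλE/(1+Σλh) = 1.036/1.819 = 0.5696 kJ/s.
Profitability of D: 5.82/7.67 = 0.7588 kJ/s.
Since 0.7588 > R, including D increases the long-run rate.

Yes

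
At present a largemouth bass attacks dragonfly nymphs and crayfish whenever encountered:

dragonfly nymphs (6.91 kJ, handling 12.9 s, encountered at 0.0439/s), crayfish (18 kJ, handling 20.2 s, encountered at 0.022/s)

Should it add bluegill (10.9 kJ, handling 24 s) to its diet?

Yes

Current rate: (0.0439×6.91 + 0.022×18)/(1 + 0.0439×12.9 + 0.022×20.2) = 0.3478 kJ/s.
bluegill: E/h = 10.9/24 = 0.4542 kJ/s.
Since 0.4542 > R, including bluegill increases the long-run rate.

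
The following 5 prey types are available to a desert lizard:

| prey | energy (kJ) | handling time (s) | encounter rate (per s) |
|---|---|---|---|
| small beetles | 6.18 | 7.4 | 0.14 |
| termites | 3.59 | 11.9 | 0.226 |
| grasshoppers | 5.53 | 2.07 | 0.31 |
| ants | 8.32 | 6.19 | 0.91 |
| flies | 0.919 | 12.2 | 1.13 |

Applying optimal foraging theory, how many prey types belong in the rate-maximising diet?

Profitabilities (E/h, kJ/s): grasshoppers 2.67, ants 1.34, small beetles 0.835, termites 0.302, flies 0.0753. Add prey in this order while the next type's profitability exceeds the intake rate on those already taken.
Rate on top 1: 1.044. ants: 1.34 > 1.044 → include.
Rate on top 2: 1.276. small beetles: 0.835 < 1.276 → exclude; stop.
Optimal diet: grasshoppers, ants — 2 of 5 types.

2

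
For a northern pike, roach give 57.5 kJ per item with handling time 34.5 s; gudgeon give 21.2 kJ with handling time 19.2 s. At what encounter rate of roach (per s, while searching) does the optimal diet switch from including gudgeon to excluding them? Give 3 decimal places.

Drop gudgeon once their profitability E₂/h₂ falls below the rate achievable on roach alone: E₂/h₂ = λE₁/(1 + λh₁).
Solve for λ: λE₁h₂ = E₂(1 + λh₁) → λ(E₁h₂ − E₂h₁) = E₂ → λ = E₂/(E₁h₂ − E₂h₁).
λ = 21.2/(57.5×19.2 − 21.2×34.5) = 21.2/372.6 = 0.0569 per s.

0.057 per s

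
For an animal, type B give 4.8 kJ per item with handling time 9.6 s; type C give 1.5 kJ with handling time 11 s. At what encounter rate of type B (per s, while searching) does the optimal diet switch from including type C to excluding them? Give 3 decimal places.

Drop type C once their profitability E₂/h₂ falls below the rate achievable on type B alone: E₂/h₂ = λE₁/(1 + λh₁).
Solve for λ: λE₁h₂ = E₂(1 + λh₁) → λ(E₁h₂ − E₂h₁) = E₂ → λ = E₂/(E₁h₂ − E₂h₁).
λ = 1.5/(4.8×11 − 1.5×9.6) = 1.5/38.4 = 0.03906 per s.

0.039 per s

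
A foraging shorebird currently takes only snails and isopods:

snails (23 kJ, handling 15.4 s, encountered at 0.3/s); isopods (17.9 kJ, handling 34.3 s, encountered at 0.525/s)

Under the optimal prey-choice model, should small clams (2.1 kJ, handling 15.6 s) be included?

On snails and isopods alone, R = ΣλE/(1+Σλh) = 16.3/23.63 = 0.6898 kJ/s.
Profitability of small clams: 2.1/15.6 = 0.1346 kJ/s.
0.1346 < 0.6898, so adding small clams would lower the average — exclude it.

No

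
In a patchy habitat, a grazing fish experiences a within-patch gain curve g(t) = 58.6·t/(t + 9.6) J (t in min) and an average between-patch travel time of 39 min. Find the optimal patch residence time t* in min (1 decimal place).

Maximise g(t)/(T+t): set derivative to zero → g'(t)(T+t) = g(t).
g'(t) = 58.6·9.6/(t + 9.6)². Setting 58.6·9.6/(t+9.6)² = 58.6t/[(t+9.6)(39+t)] gives 9.6(39+t) = t(t+9.6), so t² = 9.6×39 = 374.4.
t* = √374.4 = 19.35 min.

19.3 min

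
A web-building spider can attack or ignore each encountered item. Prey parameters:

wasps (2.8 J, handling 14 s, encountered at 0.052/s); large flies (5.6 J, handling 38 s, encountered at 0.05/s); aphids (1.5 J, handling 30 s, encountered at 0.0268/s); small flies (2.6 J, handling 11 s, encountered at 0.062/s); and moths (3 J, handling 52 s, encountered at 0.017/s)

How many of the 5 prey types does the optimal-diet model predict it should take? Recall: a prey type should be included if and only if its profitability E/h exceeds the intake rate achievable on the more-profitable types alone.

3

Profitabilities (E/h, J/s): small flies 0.236, wasps 0.2, large flies 0.147, moths 0.0577, aphids 0.05. Add prey in this order while the next type's profitability exceeds the intake rate on those already taken.
Rate on top 1: 0.09584. wasps: 0.2 > 0.09584 → include.
Rate on top 2: 0.1273. large flies: 0.147 > 0.1273 → include.
Rate on top 3: 0.1361. moths: 0.0577 < 0.1361 → exclude; stop.
Optimal diet: small flies, wasps, large flies — 3 of 5 types.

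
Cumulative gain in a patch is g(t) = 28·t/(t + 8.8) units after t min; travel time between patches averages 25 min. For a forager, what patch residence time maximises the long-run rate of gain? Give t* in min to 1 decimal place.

By the marginal value theorem, leave when the instantaneous gain rate g'(t) equals the habitat-wide average g(t)/(T + t).
g'(t) = 28·8.8/(t + 8.8)². Setting 28·8.8/(t+8.8)² = 28t/[(t+8.8)(25+t)] gives 8.8(25+t) = t(t+8.8), so t² = 8.8×25 = 220.
t* = √220 = 14.83 min.

14.8 min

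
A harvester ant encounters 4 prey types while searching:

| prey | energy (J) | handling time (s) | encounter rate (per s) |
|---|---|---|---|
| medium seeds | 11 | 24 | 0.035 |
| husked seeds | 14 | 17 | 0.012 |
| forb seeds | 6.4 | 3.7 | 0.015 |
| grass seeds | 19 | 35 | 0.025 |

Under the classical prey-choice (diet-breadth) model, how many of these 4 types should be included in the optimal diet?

Rank by E/h (J/s): forb seeds 1.73, husked seeds 0.824, grass seeds 0.543, medium seeds 0.458. Include each in turn until the next type's E/h falls below the running intake rate.
Rate on top 1: 0.09095. husked seeds: 0.824 > 0.09095 → include.
Rate on top 2: 0.2096. grass seeds: 0.543 > 0.2096 → include.
Rate on top 3: 0.3462. medium seeds: 0.458 > 0.3462 → include.
Optimal diet: forb seeds, husked seeds, grass seeds, medium seeds — 4 of 4 types.

4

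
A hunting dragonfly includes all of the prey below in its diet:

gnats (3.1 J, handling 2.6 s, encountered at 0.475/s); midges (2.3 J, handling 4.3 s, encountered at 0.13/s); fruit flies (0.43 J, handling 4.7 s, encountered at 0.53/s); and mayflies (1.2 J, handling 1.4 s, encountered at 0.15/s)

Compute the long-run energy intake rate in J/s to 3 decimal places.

R = (0.475×3.1 + 0.13×2.3 + 0.53×0.43 + 0.15×1.2) / (1 + 0.475×2.6 + 0.13×4.3 + 0.53×4.7 + 0.15×1.4) = 2.179/5.495 = 0.3966 J/s.

0.397 J/s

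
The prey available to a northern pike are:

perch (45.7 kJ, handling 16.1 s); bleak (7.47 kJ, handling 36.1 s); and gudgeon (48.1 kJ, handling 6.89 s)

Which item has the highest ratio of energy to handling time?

In descending order of E/h:
gudgeon: 48.1/6.89 = 6.98 kJ/s
perch: 45.7/16.1 = 2.84 kJ/s
bleak: 7.47/36.1 = 0.207 kJ/s

gudgeon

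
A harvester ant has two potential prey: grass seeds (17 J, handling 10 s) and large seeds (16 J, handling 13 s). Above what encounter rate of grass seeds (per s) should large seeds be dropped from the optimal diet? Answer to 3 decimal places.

0.262 per s

At the threshold, the rate on grass seeds alone equals the profitability of large seeds: λ·17/(1 + λ·10) = 16/13 = 1.231.
Rearranging, λ(17 − 1.231×10) = 1.231, so λ = 1.231/4.692 = 0.2623 per s.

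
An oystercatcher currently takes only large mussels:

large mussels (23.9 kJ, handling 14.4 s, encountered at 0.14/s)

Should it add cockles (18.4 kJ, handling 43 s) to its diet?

No

On large mussels alone, R = ΣλE/(1+Σλh) = 3.346/3.016 = 1.109 kJ/s.
cockles: E/h = 18.4/43 = 0.4279 kJ/s.
0.4279 < 1.109, so adding cockles would lower the average — exclude it.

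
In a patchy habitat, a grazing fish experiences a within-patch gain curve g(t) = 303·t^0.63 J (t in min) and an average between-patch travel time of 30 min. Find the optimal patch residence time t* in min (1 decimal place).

Maximise g(t)/(T+t): set derivative to zero → g'(t)(T+t) = g(t).
g'(t) = 0.63·303·t^-0.37. Setting 0.63·303·t^-0.37 = 303·t^0.63/(30+t) gives 0.63(30+t) = t, so 0.37·t = 0.63×30.
t* = 0.63×30/0.37 = 51.08 min.

51.1 min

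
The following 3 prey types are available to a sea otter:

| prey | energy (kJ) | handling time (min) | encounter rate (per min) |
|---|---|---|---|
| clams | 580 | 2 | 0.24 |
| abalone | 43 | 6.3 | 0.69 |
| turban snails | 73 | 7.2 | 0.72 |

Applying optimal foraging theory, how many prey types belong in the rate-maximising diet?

1

E/h in descending order: clams 290, turban snails 10.1, abalone 6.83 kJ/min. The optimal diet is the largest prefix of this list for which every included type satisfies E_i/h_i > R on the types above it.
Rate on top 1: 94.05. turban snails: 10.1 < 94.05 → exclude; stop.
Optimal diet: clams — 1 of 3 types.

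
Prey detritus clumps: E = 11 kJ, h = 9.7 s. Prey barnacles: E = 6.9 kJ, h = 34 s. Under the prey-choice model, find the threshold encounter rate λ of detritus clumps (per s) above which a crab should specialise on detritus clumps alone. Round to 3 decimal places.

The zero-one rule: include barnacles iff E₂/h₂ > λE₁/(1+λh₁). Equality gives the switch point.
λE₁h₂ = E₂ + λE₂h₁ ⇒ λ = E₂/(E₁h₂ − E₂h₁) = 6.9/(374 − 66.93) = 0.02247 per s.

0.022 per s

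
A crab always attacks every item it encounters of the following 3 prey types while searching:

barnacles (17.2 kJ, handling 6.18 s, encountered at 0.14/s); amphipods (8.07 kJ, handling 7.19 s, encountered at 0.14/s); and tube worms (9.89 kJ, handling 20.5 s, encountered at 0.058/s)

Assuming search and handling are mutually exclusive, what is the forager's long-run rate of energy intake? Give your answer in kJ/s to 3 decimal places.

1.012 kJ/s

Energy encountered per unit search time: 0.14×17.2 + 0.14×8.07 + 0.058×9.89 = 4.111 kJ/s.
Handling time per unit search time: 0.14×6.18 + 0.14×7.19 + 0.058×20.5 = 3.061.
Rate = 4.111/(1 + 3.061) = 1.012 kJ/s.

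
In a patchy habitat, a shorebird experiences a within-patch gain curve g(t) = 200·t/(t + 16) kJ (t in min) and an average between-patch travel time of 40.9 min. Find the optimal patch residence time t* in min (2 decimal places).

25.58 min

Maximise g(t)/(T+t): set derivative to zero → g'(t)(T+t) = g(t).
g'(t) = 200·16/(t + 16)². Setting 200·16/(t+16)² = 200t/[(t+16)(40.9+t)] gives 16(40.9+t) = t(t+16), so t² = 16×40.9 = 654.4.
t* = √654.4 = 25.58 min.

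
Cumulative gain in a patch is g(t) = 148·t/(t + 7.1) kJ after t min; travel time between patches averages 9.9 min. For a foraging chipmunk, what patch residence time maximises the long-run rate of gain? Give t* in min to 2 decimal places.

8.38 min

By the marginal value theorem, leave when the instantaneous gain rate g'(t) equals the habitat-wide average g(t)/(T + t).
g'(t) = 148·7.1/(t + 7.1)². Setting 148·7.1/(t+7.1)² = 148t/[(t+7.1)(9.9+t)] gives 7.1(9.9+t) = t(t+7.1), so t² = 7.1×9.9 = 70.29.
t* = √70.29 = 8.384 min.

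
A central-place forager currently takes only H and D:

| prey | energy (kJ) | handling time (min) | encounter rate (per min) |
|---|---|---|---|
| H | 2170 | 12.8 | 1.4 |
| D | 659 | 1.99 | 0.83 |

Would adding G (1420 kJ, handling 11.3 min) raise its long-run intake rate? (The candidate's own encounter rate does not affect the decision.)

Current rate: (1.4×2170 + 0.83×659)/(1 + 1.4×12.8 + 0.83×1.99) = 174.3 kJ/min.
G: E/h = 1420/11.3 = 125.7 kJ/min.
125.7 < 174.3, so adding G would lower the average — exclude it.

No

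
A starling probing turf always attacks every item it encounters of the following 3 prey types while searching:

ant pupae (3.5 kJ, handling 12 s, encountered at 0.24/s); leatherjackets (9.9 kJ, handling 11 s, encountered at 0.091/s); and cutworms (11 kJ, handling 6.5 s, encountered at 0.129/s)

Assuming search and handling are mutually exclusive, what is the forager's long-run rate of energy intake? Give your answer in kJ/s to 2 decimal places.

R = (0.24×3.5 + 0.091×9.9 + 0.129×11) / (1 + 0.24×12 + 0.091×11 + 0.129×6.5) = 3.16/5.72 = 0.5525 kJ/s.

0.55 kJ/s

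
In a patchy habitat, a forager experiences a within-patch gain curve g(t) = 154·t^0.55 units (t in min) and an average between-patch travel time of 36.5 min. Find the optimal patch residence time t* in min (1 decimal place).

44.6 min

By the marginal value theorem, leave when the instantaneous gain rate g'(t) equals the habitat-wide average g(t)/(T + t).
g'(t) = 0.55·154·t^-0.45. Setting 0.55·154·t^-0.45 = 154·t^0.55/(36.5+t) gives 0.55(36.5+t) = t, so 0.45·t = 0.55×36.5.
t* = 0.55×36.5/0.45 = 44.61 min.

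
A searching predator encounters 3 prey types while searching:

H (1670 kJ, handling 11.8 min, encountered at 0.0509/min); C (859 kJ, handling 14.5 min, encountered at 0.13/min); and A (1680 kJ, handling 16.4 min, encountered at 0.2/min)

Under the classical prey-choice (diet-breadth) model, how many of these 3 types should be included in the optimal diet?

Profitabilities (E/h, kJ/min): H 142, A 102, C 59.2. Add prey in this order while the next type's profitability exceeds the intake rate on those already taken.
Rate on top 1: 53.11. A: 102 > 53.11 → include.
Rate on top 2: 86.26. C: 59.2 < 86.26 → exclude; stop.
Optimal diet: H, A — 2 of 3 types.

2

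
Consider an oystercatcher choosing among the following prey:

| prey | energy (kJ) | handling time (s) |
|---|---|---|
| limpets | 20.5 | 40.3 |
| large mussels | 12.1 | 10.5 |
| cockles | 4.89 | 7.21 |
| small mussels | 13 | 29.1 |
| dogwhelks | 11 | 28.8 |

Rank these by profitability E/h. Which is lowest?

Profitability E/h (kJ/s): limpets = 20.5/40.3 = 0.509, large mussels = 12.1/10.5 = 1.15, cockles = 4.89/7.21 = 0.678, small mussels = 13/29.1 = 0.447, dogwhelks = 11/28.8 = 0.382.
Ranked: large mussels > cockles > limpets > small mussels > dogwhelks.

dogwhelks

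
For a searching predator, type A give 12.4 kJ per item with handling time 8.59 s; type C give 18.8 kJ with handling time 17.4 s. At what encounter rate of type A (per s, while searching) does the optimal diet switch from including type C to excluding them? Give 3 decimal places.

At the threshold, the rate on type A alone equals the profitability of type C: λ·12.4/(1 + λ·8.59) = 18.8/17.4 = 1.08.
Rearranging, λ(12.4 − 1.08×8.59) = 1.08, so λ = 1.08/3.119 = 0.3464 per s.

0.346 per s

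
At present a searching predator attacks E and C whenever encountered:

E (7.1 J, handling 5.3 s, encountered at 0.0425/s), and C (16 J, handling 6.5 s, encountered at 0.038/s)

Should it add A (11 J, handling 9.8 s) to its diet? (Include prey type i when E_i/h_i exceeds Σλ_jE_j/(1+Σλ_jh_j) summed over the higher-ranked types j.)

Intake rate on the current diet: R = (0.0425×7.1 + 0.038×16) / (1 + 0.0425×5.3 + 0.038×6.5) = 0.9098/1.472 = 0.6179 J/s.
A: E/h = 11/9.8 = 1.122 J/s.
1.122 > 0.6179, so adding A raises the average — include it.

Yes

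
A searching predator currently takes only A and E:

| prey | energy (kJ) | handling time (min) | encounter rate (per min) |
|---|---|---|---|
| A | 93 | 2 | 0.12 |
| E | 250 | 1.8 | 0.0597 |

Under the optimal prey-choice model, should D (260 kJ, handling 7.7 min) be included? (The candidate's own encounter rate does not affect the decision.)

Yes

Intake rate on the current diet: R = (0.12×93 + 0.0597×250) / (1 + 0.12×2 + 0.0597×1.8) = 26.09/1.347 = 19.36 kJ/min.
Profitability of D: 260/7.7 = 33.77 kJ/min.
33.77 > 19.36, so adding D raises the average — include it.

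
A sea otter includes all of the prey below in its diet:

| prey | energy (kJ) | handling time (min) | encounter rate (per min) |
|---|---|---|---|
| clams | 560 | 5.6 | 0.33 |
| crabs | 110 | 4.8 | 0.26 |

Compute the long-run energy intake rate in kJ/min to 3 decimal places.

52.100 kJ/min

R = Σλ_iE_i / (1 + Σλ_ih_i)
Numerator: 0.33×560 + 0.26×110 = 213.4
Denominator: 1 + 0.33×5.6 + 0.26×4.8 = 4.096
R = 213.4/4.096 = 52.1 kJ/min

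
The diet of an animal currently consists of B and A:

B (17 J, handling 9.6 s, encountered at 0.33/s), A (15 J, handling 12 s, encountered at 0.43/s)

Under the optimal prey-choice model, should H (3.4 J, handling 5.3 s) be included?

On B and A alone, R = ΣλE/(1+Σλh) = 12.06/9.328 = 1.293 J/s.
Profitability of H: 3.4/5.3 = 0.6415 J/s.
Since 0.6415 < R, time spent handling H is better spent searching.

No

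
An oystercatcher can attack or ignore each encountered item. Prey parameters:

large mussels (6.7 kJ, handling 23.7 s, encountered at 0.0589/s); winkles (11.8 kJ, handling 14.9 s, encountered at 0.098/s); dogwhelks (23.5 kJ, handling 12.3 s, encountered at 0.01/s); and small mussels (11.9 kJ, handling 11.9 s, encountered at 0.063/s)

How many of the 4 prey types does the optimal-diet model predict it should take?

3

Rank by E/h (kJ/s): dogwhelks 1.91, small mussels 1, winkles 0.792, large mussels 0.283. Include each in turn until the next type's E/h falls below the running intake rate.
Rate on top 1: 0.2093. small mussels: 1 > 0.2093 → include.
Rate on top 2: 0.5258. winkles: 0.792 > 0.5258 → include.
Rate on top 3: 0.6424. large mussels: 0.283 < 0.6424 → exclude; stop.
Optimal diet: dogwhelks, small mussels, winkles — 3 of 4 types.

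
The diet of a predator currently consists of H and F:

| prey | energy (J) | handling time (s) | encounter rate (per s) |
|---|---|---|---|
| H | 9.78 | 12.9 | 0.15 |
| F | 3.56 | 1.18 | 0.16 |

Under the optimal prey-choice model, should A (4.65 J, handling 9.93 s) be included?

Current rate: (0.15×9.78 + 0.16×3.56)/(1 + 0.15×12.9 + 0.16×1.18) = 0.652 J/s.
A: E/h = 4.65/9.93 = 0.4683 J/s.
Since 0.4683 < R, time spent handling A is better spent searching.

No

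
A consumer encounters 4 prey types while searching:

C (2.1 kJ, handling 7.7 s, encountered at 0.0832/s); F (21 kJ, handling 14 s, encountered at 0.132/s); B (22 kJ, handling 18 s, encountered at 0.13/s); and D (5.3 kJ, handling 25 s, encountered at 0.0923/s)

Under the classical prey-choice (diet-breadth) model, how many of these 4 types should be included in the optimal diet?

2

Rank by E/h (kJ/s): F 1.5, B 1.22, C 0.273, D 0.212. Include each in turn until the next type's E/h falls below the running intake rate.
Rate on top 1: 0.9733. B: 1.22 > 0.9733 → include.
Rate on top 2: 1.086. C: 0.273 < 1.086 → exclude; stop.
Optimal diet: F, B — 2 of 4 types.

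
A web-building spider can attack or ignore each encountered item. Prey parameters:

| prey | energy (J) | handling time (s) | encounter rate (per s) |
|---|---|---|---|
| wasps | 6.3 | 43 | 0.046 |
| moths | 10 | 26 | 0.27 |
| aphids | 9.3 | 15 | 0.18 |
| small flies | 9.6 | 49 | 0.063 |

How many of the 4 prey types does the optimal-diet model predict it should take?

Rank by E/h (J/s): aphids 0.62, moths 0.385, small flies 0.196, wasps 0.147. Include each in turn until the next type's E/h falls below the running intake rate.
Rate on top 1: 0.4524. moths: 0.385 < 0.4524 → exclude; stop.
Optimal diet: aphids — 1 of 4 types.

1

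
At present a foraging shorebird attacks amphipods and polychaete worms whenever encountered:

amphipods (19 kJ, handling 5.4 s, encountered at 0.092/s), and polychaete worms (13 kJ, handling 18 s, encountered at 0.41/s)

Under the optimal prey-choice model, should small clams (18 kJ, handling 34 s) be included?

No

Current rate: (0.092×19 + 0.41×13)/(1 + 0.092×5.4 + 0.41×18) = 0.7974 kJ/s.
small clams: E/h = 18/34 = 0.5294 kJ/s.
Since 0.5294 < R, time spent handling small clams is better spent searching.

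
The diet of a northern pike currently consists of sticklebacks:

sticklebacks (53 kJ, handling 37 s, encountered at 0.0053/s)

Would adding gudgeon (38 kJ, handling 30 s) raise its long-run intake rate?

Yes

Current rate: (0.0053×53)/(1 + 0.0053×37) = 0.2348 kJ/s.
Profitability of gudgeon: 38/30 = 1.267 kJ/s.
Since 1.267 > R, including gudgeon increases the long-run rate.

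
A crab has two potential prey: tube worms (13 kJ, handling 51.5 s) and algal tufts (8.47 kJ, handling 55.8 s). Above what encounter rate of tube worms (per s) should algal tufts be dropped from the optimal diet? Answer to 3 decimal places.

0.029 per s

The zero-one rule: include algal tufts iff E₂/h₂ > λE₁/(1+λh₁). Equality gives the switch point.
λE₁h₂ = E₂ + λE₂h₁ ⇒ λ = E₂/(E₁h₂ − E₂h₁) = 8.47/(725.4 − 436.2) = 0.02929 per s.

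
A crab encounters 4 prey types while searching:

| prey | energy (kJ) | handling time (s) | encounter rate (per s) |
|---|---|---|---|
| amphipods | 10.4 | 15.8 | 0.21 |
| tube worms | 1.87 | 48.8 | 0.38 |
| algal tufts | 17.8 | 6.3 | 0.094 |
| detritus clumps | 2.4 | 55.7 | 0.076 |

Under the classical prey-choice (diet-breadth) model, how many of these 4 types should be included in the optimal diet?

1

E/h in descending order: algal tufts 2.83, amphipods 0.658, detritus clumps 0.0431, tube worms 0.0383 kJ/s. The optimal diet is the largest prefix of this list for which every included type satisfies E_i/h_i > R on the types above it.
Rate on top 1: 1.051. amphipods: 0.658 < 1.051 → exclude; stop.
Optimal diet: algal tufts — 1 of 4 types.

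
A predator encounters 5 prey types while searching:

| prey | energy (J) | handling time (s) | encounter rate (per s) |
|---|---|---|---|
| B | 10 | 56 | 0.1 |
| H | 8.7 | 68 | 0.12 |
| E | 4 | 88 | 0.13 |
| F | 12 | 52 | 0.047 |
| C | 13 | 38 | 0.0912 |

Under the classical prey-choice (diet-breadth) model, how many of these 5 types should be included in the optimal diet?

E/h in descending order: C 0.342, F 0.231, B 0.179, H 0.128, E 0.0455 J/s. The optimal diet is the largest prefix of this list for which every included type satisfies E_i/h_i > R on the types above it.
Rate on top 1: 0.2655. F: 0.231 < 0.2655 → exclude; stop.
Optimal diet: C — 1 of 5 types.

1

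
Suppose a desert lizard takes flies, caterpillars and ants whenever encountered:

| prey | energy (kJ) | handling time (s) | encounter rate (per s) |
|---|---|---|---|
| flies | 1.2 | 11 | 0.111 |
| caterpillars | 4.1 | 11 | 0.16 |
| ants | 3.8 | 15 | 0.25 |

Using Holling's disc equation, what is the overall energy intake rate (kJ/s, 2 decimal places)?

Energy encountered per unit search time: 0.111×1.2 + 0.16×4.1 + 0.25×3.8 = 1.739 kJ/s.
Handling time per unit search time: 0.111×11 + 0.16×11 + 0.25×15 = 6.731.
Rate = 1.739/(1 + 6.731) = 0.225 kJ/s.

0.22 kJ/s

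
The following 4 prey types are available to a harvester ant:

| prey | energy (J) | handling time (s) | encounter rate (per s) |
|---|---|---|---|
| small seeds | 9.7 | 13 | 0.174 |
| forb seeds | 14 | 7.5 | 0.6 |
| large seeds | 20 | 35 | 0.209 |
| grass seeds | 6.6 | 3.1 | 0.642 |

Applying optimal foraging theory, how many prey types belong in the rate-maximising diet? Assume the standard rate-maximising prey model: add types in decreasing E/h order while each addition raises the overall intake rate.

2

Rank by E/h (J/s): grass seeds 2.13, forb seeds 1.87, small seeds 0.746, large seeds 0.571. Include each in turn until the next type's E/h falls below the running intake rate.
Rate on top 1: 1.417. forb seeds: 1.87 > 1.417 → include.
Rate on top 2: 1.687. small seeds: 0.746 < 1.687 → exclude; stop.
Optimal diet: grass seeds, forb seeds — 2 of 4 types.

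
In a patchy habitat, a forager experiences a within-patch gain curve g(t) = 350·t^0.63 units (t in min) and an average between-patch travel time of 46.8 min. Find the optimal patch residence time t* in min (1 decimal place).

By the marginal value theorem, leave when the instantaneous gain rate g'(t) equals the habitat-wide average g(t)/(T + t).
g'(t) = 0.63·350·t^-0.37. Setting 0.63·350·t^-0.37 = 350·t^0.63/(46.8+t) gives 0.63(46.8+t) = t, so 0.37·t = 0.63×46.8.
t* = 0.63×46.8/0.37 = 79.69 min.

79.7 min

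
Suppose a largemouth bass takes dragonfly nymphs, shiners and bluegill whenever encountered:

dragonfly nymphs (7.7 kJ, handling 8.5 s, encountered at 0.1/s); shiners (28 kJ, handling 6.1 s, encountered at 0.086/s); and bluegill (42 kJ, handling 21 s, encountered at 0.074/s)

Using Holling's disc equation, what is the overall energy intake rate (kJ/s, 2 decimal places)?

1.60 kJ/s

R = (0.1×7.7 + 0.086×28 + 0.074×42) / (1 + 0.1×8.5 + 0.086×6.1 + 0.074×21) = 6.286/3.929 = 1.6 kJ/s.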